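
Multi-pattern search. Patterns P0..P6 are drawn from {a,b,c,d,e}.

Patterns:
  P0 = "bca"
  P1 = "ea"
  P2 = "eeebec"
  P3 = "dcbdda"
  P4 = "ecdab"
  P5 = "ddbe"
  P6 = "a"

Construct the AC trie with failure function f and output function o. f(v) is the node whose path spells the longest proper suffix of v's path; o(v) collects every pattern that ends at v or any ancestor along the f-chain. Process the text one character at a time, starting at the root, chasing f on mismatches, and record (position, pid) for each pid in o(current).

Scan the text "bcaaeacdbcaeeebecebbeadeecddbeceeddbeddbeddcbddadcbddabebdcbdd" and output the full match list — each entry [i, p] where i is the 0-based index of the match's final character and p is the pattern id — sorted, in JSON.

Build automaton:
Trie nodes:
  n0 'ε': a→24 b→1 d→11 e→4
  n1 'b': c→2
  n2 'bc': a→3
  n3 'bca': ·  ←P0
  n4 'e': a→5 c→17 e→6
  n5 'ea': ·  ←P1
  n6 'ee': e→7
  n7 'eee': b→8
  n8 'eeeb': e→9
  n9 'eeebe': c→10
  n10 'eeebec': ·  ←P2
  n11 'd': c→12 d→21
  n12 'dc': b→13
  n13 'dcb': d→14
  n14 'dcbd': d→15
  n15 'dcbdd': a→16
  n16 'dcbdda': ·  ←P3
  n17 'ec': d→18
  n18 'ecd': a→19
  n19 'ecda': b→20
  n20 'ecdab': ·  ←P4
  n21 'dd': b→22
  n22 'ddb': e→23
  n23 'ddbe': ·  ←P5
  n24 'a': ·  ←P6

Failure links (BFS by depth):
  fail(1) 'b': from fail(0)=0 chase 'b': 0 ⇒ 0;  out=∅∪out(0)=∅
  fail(4) 'e': from fail(0)=0 chase 'e': 0 ⇒ 0;  out=∅∪out(0)=∅
  fail(11) 'd': from fail(0)=0 chase 'd': 0 ⇒ 0;  out=∅∪out(0)=∅
  fail(24) 'a': from fail(0)=0 chase 'a': 0 ⇒ 0;  out={6}∪out(0)={6}
  fail(2) 'bc': from fail(1)=0 chase 'c': 0 ⇒ 0;  out=∅∪out(0)=∅
  fail(5) 'ea': from fail(4)=0 chase 'a': 0 ⇒ 24;  out={1}∪out(24)={1,6}
  fail(6) 'ee': from fail(4)=0 chase 'e': 0 ⇒ 4;  out=∅∪out(4)=∅
  fail(12) 'dc': from fail(11)=0 chase 'c': 0 ⇒ 0;  out=∅∪out(0)=∅
  fail(17) 'ec': from fail(4)=0 chase 'c': 0 ⇒ 0;  out=∅∪out(0)=∅
  fail(21) 'dd': from fail(11)=0 chase 'd': 0 ⇒ 11;  out=∅∪out(11)=∅
  fail(3) 'bca': from fail(2)=0 chase 'a': 0 ⇒ 24;  out={0}∪out(24)={0,6}
  fail(7) 'eee': from fail(6)=4 chase 'e': 4 ⇒ 6;  out=∅∪out(6)=∅
  fail(13) 'dcb': from fail(12)=0 chase 'b': 0 ⇒ 1;  out=∅∪out(1)=∅
  fail(18) 'ecd': from fail(17)=0 chase 'd': 0 ⇒ 11;  out=∅∪out(11)=∅
  fail(22) 'ddb': from fail(21)=11 chase 'b': 11→0 ⇒ 1;  out=∅∪out(1)=∅
  fail(8) 'eeeb': from fail(7)=6 chase 'b': 6→4→0 ⇒ 1;  out=∅∪out(1)=∅
  fail(14) 'dcbd': from fail(13)=1 chase 'd': 1→0 ⇒ 11;  out=∅∪out(11)=∅
  fail(19) 'ecda': from fail(18)=11 chase 'a': 11→0 ⇒ 24;  out=∅∪out(24)={6}
  fail(23) 'ddbe': from fail(22)=1 chase 'e': 1→0 ⇒ 4;  out={5}∪out(4)={5}
  fail(9) 'eeebe': from fail(8)=1 chase 'e': 1→0 ⇒ 4;  out=∅∪out(4)=∅
  fail(15) 'dcbdd': from fail(14)=11 chase 'd': 11 ⇒ 21;  out=∅∪out(21)=∅
  fail(20) 'ecdab': from fail(19)=24 chase 'b': 24→0 ⇒ 1;  out={4}∪out(1)={4}
  fail(10) 'eeebec': from fail(9)=4 chase 'c': 4 ⇒ 17;  out={2}∪out(17)={2}
  fail(16) 'dcbdda': from fail(15)=21 chase 'a': 21→11→0 ⇒ 24;  out={3}∪out(24)={3,6}

Scan:
i=0 'b': node 0→1
i=1 'c': node 1→2
i=2 'a': node 2→3  → match P0@[0:2],P6@[2:2]
i=3 'a': node 3→24 (via fail)  → match P6@[3:3]
i=4 'e': node 24→4 (via fail)
i=5 'a': node 4→5  → match P1@[4:5],P6@[5:5]
i=6 'c': node 5→0 (via fail)
i=7 'd': node 0→11
i=8 'b': node 11→1 (via fail)
i=9 'c': node 1→2
i=10 'a': node 2→3  → match P0@[8:10],P6@[10:10]
i=11 'e': node 3→4 (via fail)
i=12 'e': node 4→6
i=13 'e': node 6→7
i=14 'b': node 7→8
i=15 'e': node 8→9
i=16 'c': node 9→10  → match P2@[11:16]
i=17 'e': node 10→4 (via fail)
i=18 'b': node 4→1 (via fail)
i=19 'b': node 1→1 (via fail)
i=20 'e': node 1→4 (via fail)
i=21 'a': node 4→5  → match P1@[20:21],P6@[21:21]
i=22 'd': node 5→11 (via fail)
i=23 'e': node 11→4 (via fail)
i=24 'e': node 4→6
i=25 'c': node 6→17 (via fail)
i=26 'd': node 17→18
i=27 'd': node 18→21 (via fail)
i=28 'b': node 21→22
i=29 'e': node 22→23  → match P5@[26:29]
i=30 'c': node 23→17 (via fail)
i=31 'e': node 17→4 (via fail)
i=32 'e': node 4→6
i=33 'd': node 6→11 (via fail)
i=34 'd': node 11→21
i=35 'b': node 21→22
i=36 'e': node 22→23  → match P5@[33:36]
i=37 'd': node 23→11 (via fail)
i=38 'd': node 11→21
i=39 'b': node 21→22
i=40 'e': node 22→23  → match P5@[37:40]
i=41 'd': node 23→11 (via fail)
i=42 'd': node 11→21
i=43 'c': node 21→12 (via fail)
i=44 'b': node 12→13
i=45 'd': node 13→14
i=46 'd': node 14→15
i=47 'a': node 15→16  → match P3@[42:47],P6@[47:47]
i=48 'd': node 16→11 (via fail)
i=49 'c': node 11→12
i=50 'b': node 12→13
i=51 'd': node 13→14
i=52 'd': node 14→15
i=53 'a': node 15→16  → match P3@[48:53],P6@[53:53]
i=54 'b': node 16→1 (via fail)
i=55 'e': node 1→4 (via fail)
i=56 'b': node 4→1 (via fail)
i=57 'd': node 1→11 (via fail)
i=58 'c': node 11→12
i=59 'b': node 12→13
i=60 'd': node 13→14
i=61 'd': node 14→15

Result: [[2,0],[2,6],[3,6],[5,1],[5,6],[10,0],[10,6],[16,2],[21,1],[21,6],[29,5],[36,5],[40,5],[47,3],[47,6],[53,3],[53,6]]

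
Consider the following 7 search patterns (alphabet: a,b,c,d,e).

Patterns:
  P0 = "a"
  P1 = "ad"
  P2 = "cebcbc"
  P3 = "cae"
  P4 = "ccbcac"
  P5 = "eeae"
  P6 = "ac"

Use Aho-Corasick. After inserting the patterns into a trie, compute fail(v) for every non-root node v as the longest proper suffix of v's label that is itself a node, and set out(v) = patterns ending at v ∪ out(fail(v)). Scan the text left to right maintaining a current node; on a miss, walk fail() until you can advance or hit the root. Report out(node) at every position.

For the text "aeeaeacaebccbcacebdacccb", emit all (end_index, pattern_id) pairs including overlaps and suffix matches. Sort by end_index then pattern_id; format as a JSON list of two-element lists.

Construct AC machine:
Trie nodes:
  n0 'ε': a→1 c→3 e→16
  n1 'a': c→20 d→2  ←P0
  n2 'ad': ·  ←P1
  n3 'c': a→9 c→11 e→4
  n4 'ce': b→5
  n5 'ceb': c→6
  n6 'cebc': b→7
  n7 'cebcb': c→8
  n8 'cebcbc': ·  ←P2
  n9 'ca': e→10
  n10 'cae': ·  ←P3
  n11 'cc': b→12
  n12 'ccb': c→13
  n13 'ccbc': a→14
  n14 'ccbca': c→15
  n15 'ccbcac': ·  ←P4
  n16 'e': e→17
  n17 'ee': a→18
  n18 'eea': e→19
  n19 'eeae': ·  ←P5
  n20 'ac': ·  ←P6

BFS fail/out derivation:
  fail(1) 'a': from fail(0)=0 chase 'a': 0 ⇒ 0;  out={0}∪out(0)={0}
  fail(3) 'c': from fail(0)=0 chase 'c': 0 ⇒ 0;  out=∅∪out(0)=∅
  fail(16) 'e': from fail(0)=0 chase 'e': 0 ⇒ 0;  out=∅∪out(0)=∅
  fail(2) 'ad': from fail(1)=0 chase 'd': 0 ⇒ 0;  out={1}∪out(0)={1}
  fail(4) 'ce': from fail(3)=0 chase 'e': 0 ⇒ 16;  out=∅∪out(16)=∅
  fail(9) 'ca': from fail(3)=0 chase 'a': 0 ⇒ 1;  out=∅∪out(1)={0}
  fail(11) 'cc': from fail(3)=0 chase 'c': 0 ⇒ 3;  out=∅∪out(3)=∅
  fail(17) 'ee': from fail(16)=0 chase 'e': 0 ⇒ 16;  out=∅∪out(16)=∅
  fail(20) 'ac': from fail(1)=0 chase 'c': 0 ⇒ 3;  out={6}∪out(3)={6}
  fail(5) 'ceb': from fail(4)=16 chase 'b': 16→0 ⇒ 0;  out=∅∪out(0)=∅
  fail(10) 'cae': from fail(9)=1 chase 'e': 1→0 ⇒ 16;  out={3}∪out(16)={3}
  fail(12) 'ccb': from fail(11)=3 chase 'b': 3→0 ⇒ 0;  out=∅∪out(0)=∅
  fail(18) 'eea': from fail(17)=16 chase 'a': 16→0 ⇒ 1;  out=∅∪out(1)={0}
  fail(6) 'cebc': from fail(5)=0 chase 'c': 0 ⇒ 3;  out=∅∪out(3)=∅
  fail(13) 'ccbc': from fail(12)=0 chase 'c': 0 ⇒ 3;  out=∅∪out(3)=∅
  fail(19) 'eeae': from fail(18)=1 chase 'e': 1→0 ⇒ 16;  out={5}∪out(16)={5}
  fail(7) 'cebcb': from fail(6)=3 chase 'b': 3→0 ⇒ 0;  out=∅∪out(0)=∅
  fail(14) 'ccbca': from fail(13)=3 chase 'a': 3 ⇒ 9;  out=∅∪out(9)={0}
  fail(8) 'cebcbc': from fail(7)=0 chase 'c': 0 ⇒ 3;  out={2}∪out(3)={2}
  fail(15) 'ccbcac': from fail(14)=9 chase 'c': 9→1 ⇒ 20;  out={4}∪out(20)={4,6}

Run:
pos 0 'a': at 1  ** P0@[0:0]
pos 1 'e': at 16 (via fail)
pos 2 'e': at 17
pos 3 'a': at 18  ** P0@[3:3]
pos 4 'e': at 19  ** P5@[1:4]
pos 5 'a': at 1 (via fail)  ** P0@[5:5]
pos 6 'c': at 20  ** P6@[5:6]
pos 7 'a': at 9 (via fail)  ** P0@[7:7]
pos 8 'e': at 10  ** P3@[6:8]
pos 9 'b': at 0 (via fail)
pos 10 'c': at 3
pos 11 'c': at 11
pos 12 'b': at 12
pos 13 'c': at 13
pos 14 'a': at 14  ** P0@[14:14]
pos 15 'c': at 15  ** P4@[10:15],P6@[14:15]
pos 16 'e': at 4 (via fail)
pos 17 'b': at 5
pos 18 'd': at 0 (via fail)
pos 19 'a': at 1  ** P0@[19:19]
pos 20 'c': at 20  ** P6@[19:20]
pos 21 'c': at 11 (via fail)
pos 22 'c': at 11 (via fail)
pos 23 'b': at 12

All matches (sorted): [[0,0],[3,0],[4,5],[5,0],[6,6],[7,0],[8,3],[14,0],[15,4],[15,6],[19,0],[20,6]]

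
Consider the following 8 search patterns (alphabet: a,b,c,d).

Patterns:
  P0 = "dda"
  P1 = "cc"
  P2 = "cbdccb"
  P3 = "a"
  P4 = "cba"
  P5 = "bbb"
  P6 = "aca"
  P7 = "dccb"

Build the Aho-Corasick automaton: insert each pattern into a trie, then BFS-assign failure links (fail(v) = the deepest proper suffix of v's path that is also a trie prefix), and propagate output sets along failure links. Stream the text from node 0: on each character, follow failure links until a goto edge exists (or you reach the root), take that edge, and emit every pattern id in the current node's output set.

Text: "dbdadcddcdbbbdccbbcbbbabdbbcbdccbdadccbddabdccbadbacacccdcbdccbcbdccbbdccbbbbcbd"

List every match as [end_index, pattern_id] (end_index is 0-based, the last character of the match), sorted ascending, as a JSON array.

Build:
Trie (insert patterns):
  0='ε' goto a→11 b→13 c→4 d→1
  1='d' goto c→18 d→2
  2='dd' goto a→3
  3='dda' goto ·  [P0 ends]
  4='c' goto b→6 c→5
  5='cc' goto ·  [P1 ends]
  6='cb' goto a→12 d→7
  7='cbd' goto c→8
  8='cbdc' goto c→9
  9='cbdcc' goto b→10
  10='cbdccb' goto ·  [P2 ends]
  11='a' goto c→16  [P3 ends]
  12='cba' goto ·  [P4 ends]
  13='b' goto b→14
  14='bb' goto b→15
  15='bbb' goto ·  [P5 ends]
  16='ac' goto a→17
  17='aca' goto ·  [P6 ends]
  18='dc' goto c→19
  19='dcc' goto b→20
  20='dccb' goto ·  [P7 ends]

BFS fail/out derivation:
  fail(1) 'd': from fail(0)=0 chase 'd': 0 ⇒ 0;  out=∅∪out(0)=∅
  fail(4) 'c': from fail(0)=0 chase 'c': 0 ⇒ 0;  out=∅∪out(0)=∅
  fail(11) 'a': from fail(0)=0 chase 'a': 0 ⇒ 0;  out={3}∪out(0)={3}
  fail(13) 'b': from fail(0)=0 chase 'b': 0 ⇒ 0;  out=∅∪out(0)=∅
  fail(2) 'dd': from fail(1)=0 chase 'd': 0 ⇒ 1;  out=∅∪out(1)=∅
  fail(5) 'cc': from fail(4)=0 chase 'c': 0 ⇒ 4;  out={1}∪out(4)={1}
  fail(6) 'cb': from fail(4)=0 chase 'b': 0 ⇒ 13;  out=∅∪out(13)=∅
  fail(14) 'bb': from fail(13)=0 chase 'b': 0 ⇒ 13;  out=∅∪out(13)=∅
  fail(16) 'ac': from fail(11)=0 chase 'c': 0 ⇒ 4;  out=∅∪out(4)=∅
  fail(18) 'dc': from fail(1)=0 chase 'c': 0 ⇒ 4;  out=∅∪out(4)=∅
  fail(3) 'dda': from fail(2)=1 chase 'a': 1→0 ⇒ 11;  out={0}∪out(11)={0,3}
  fail(7) 'cbd': from fail(6)=13 chase 'd': 13→0 ⇒ 1;  out=∅∪out(1)=∅
  fail(12) 'cba': from fail(6)=13 chase 'a': 13→0 ⇒ 11;  out={4}∪out(11)={3,4}
  fail(15) 'bbb': from fail(14)=13 chase 'b': 13 ⇒ 14;  out={5}∪out(14)={5}
  fail(17) 'aca': from fail(16)=4 chase 'a': 4→0 ⇒ 11;  out={6}∪out(11)={3,6}
  fail(19) 'dcc': from fail(18)=4 chase 'c': 4 ⇒ 5;  out=∅∪out(5)={1}
  fail(8) 'cbdc': from fail(7)=1 chase 'c': 1 ⇒ 18;  out=∅∪out(18)=∅
  fail(20) 'dccb': from fail(19)=5 chase 'b': 5→4 ⇒ 6;  out={7}∪out(6)={7}
  fail(9) 'cbdcc': from fail(8)=18 chase 'c': 18 ⇒ 19;  out=∅∪out(19)={1}
  fail(10) 'cbdccb': from fail(9)=19 chase 'b': 19 ⇒ 20;  out={2}∪out(20)={2,7}

Scan:
pos 0 'd': at 1
pos 1 'b': at 13 (via fail)
pos 2 'd': at 1 (via fail)
pos 3 'a': at 11 (via fail)  ** P3@[3:3]
pos 4 'd': at 1 (via fail)
pos 5 'c': at 18
pos 6 'd': at 1 (via fail)
pos 7 'd': at 2
pos 8 'c': at 18 (via fail)
pos 9 'd': at 1 (via fail)
pos 10 'b': at 13 (via fail)
pos 11 'b': at 14
pos 12 'b': at 15  ** P5@[10:12]
pos 13 'd': at 1 (via fail)
pos 14 'c': at 18
pos 15 'c': at 19  ** P1@[14:15]
pos 16 'b': at 20  ** P7@[13:16]
pos 17 'b': at 14 (via fail)
pos 18 'c': at 4 (via fail)
pos 19 'b': at 6
pos 20 'b': at 14 (via fail)
pos 21 'b': at 15  ** P5@[19:21]
pos 22 'a': at 11 (via fail)  ** P3@[22:22]
pos 23 'b': at 13 (via fail)
pos 24 'd': at 1 (via fail)
pos 25 'b': at 13 (via fail)
pos 26 'b': at 14
pos 27 'c': at 4 (via fail)
pos 28 'b': at 6
pos 29 'd': at 7
pos 30 'c': at 8
pos 31 'c': at 9  ** P1@[30:31]
pos 32 'b': at 10  ** P2@[27:32],P7@[29:32]
pos 33 'd': at 7 (via fail)
pos 34 'a': at 11 (via fail)  ** P3@[34:34]
pos 35 'd': at 1 (via fail)
pos 36 'c': at 18
pos 37 'c': at 19  ** P1@[36:37]
pos 38 'b': at 20  ** P7@[35:38]
pos 39 'd': at 7 (via fail)
pos 40 'd': at 2 (via fail)
pos 41 'a': at 3  ** P0@[39:41],P3@[41:41]
pos 42 'b': at 13 (via fail)
pos 43 'd': at 1 (via fail)
pos 44 'c': at 18
pos 45 'c': at 19  ** P1@[44:45]
pos 46 'b': at 20  ** P7@[43:46]
pos 47 'a': at 12 (via fail)  ** P3@[47:47],P4@[45:47]
pos 48 'd': at 1 (via fail)
pos 49 'b': at 13 (via fail)
pos 50 'a': at 11 (via fail)  ** P3@[50:50]
pos 51 'c': at 16
pos 52 'a': at 17  ** P3@[52:52],P6@[50:52]
pos 53 'c': at 16 (via fail)
pos 54 'c': at 5 (via fail)  ** P1@[53:54]
pos 55 'c': at 5 (via fail)  ** P1@[54:55]
pos 56 'd': at 1 (via fail)
pos 57 'c': at 18
pos 58 'b': at 6 (via fail)
pos 59 'd': at 7
pos 60 'c': at 8
pos 61 'c': at 9  ** P1@[60:61]
pos 62 'b': at 10  ** P2@[57:62],P7@[59:62]
pos 63 'c': at 4 (via fail)
pos 64 'b': at 6
pos 65 'd': at 7
pos 66 'c': at 8
pos 67 'c': at 9  ** P1@[66:67]
pos 68 'b': at 10  ** P2@[63:68],P7@[65:68]
pos 69 'b': at 14 (via fail)
pos 70 'd': at 1 (via fail)
pos 71 'c': at 18
pos 72 'c': at 19  ** P1@[71:72]
pos 73 'b': at 20  ** P7@[70:73]
pos 74 'b': at 14 (via fail)
pos 75 'b': at 15  ** P5@[73:75]
pos 76 'b': at 15 (via fail)  ** P5@[74:76]
pos 77 'c': at 4 (via fail)
pos 78 'b': at 6
pos 79 'd': at 7

All matches (sorted): [[3,3],[12,5],[15,1],[16,7],[21,5],[22,3],[31,1],[32,2],[32,7],[34,3],[37,1],[38,7],[41,0],[41,3],[45,1],[46,7],[47,3],[47,4],[50,3],[52,3],[52,6],[54,1],[55,1],[61,1],[62,2],[62,7],[67,1],[68,2],[68,7],[72,1],[73,7],[75,5],[76,5]]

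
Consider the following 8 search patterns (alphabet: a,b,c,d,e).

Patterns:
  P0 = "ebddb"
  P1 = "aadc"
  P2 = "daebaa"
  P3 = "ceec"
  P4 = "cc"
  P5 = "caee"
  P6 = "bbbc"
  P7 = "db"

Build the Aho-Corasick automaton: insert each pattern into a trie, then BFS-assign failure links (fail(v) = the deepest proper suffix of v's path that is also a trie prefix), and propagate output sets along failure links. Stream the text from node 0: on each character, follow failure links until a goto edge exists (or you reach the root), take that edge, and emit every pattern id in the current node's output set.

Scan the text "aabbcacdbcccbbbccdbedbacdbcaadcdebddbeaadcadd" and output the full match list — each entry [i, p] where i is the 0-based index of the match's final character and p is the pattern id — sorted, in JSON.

Build automaton:
Trie (insert patterns):
  0='ε' goto a→6 b→24 c→16 d→10 e→1
  1='e' goto b→2
  2='eb' goto d→3
  3='ebd' goto d→4
  4='ebdd' goto b→5
  5='ebddb' goto ·  ←P0
  6='a' goto a→7
  7='aa' goto d→8
  8='aad' goto c→9
  9='aadc' goto ·  ←P1
  10='d' goto a→11 b→28
  11='da' goto e→12
  12='dae' goto b→13
  13='daeb' goto a→14
  14='daeba' goto a→15
  15='daebaa' goto ·  ←P2
  16='c' goto a→21 c→20 e→17
  17='ce' goto e→18
  18='cee' goto c→19
  19='ceec' goto ·  ←P3
  20='cc' goto ·  ←P4
  21='ca' goto e→22
  22='cae' goto e→23
  23='caee' goto ·  ←P5
  24='b' goto b→25
  25='bb' goto b→26
  26='bbb' goto c→27
  27='bbbc' goto ·  ←P6
  28='db' goto ·  ←P7

BFS fail/out derivation:
  fail(1) 'e': from fail(0)=0 chase 'e': 0 ⇒ 0;  out=∅∪out(0)=∅
  fail(6) 'a': from fail(0)=0 chase 'a': 0 ⇒ 0;  out=∅∪out(0)=∅
  fail(10) 'd': from fail(0)=0 chase 'd': 0 ⇒ 0;  out=∅∪out(0)=∅
  fail(16) 'c': from fail(0)=0 chase 'c': 0 ⇒ 0;  out=∅∪out(0)=∅
  fail(24) 'b': from fail(0)=0 chase 'b': 0 ⇒ 0;  out=∅∪out(0)=∅
  fail(2) 'eb': from fail(1)=0 chase 'b': 0 ⇒ 24;  out=∅∪out(24)=∅
  fail(7) 'aa': from fail(6)=0 chase 'a': 0 ⇒ 6;  out=∅∪out(6)=∅
  fail(11) 'da': from fail(10)=0 chase 'a': 0 ⇒ 6;  out=∅∪out(6)=∅
  fail(17) 'ce': from fail(16)=0 chase 'e': 0 ⇒ 1;  out=∅∪out(1)=∅
  fail(20) 'cc': from fail(16)=0 chase 'c': 0 ⇒ 16;  out={4}∪out(16)={4}
  fail(21) 'ca': from fail(16)=0 chase 'a': 0 ⇒ 6;  out=∅∪out(6)=∅
  fail(25) 'bb': from fail(24)=0 chase 'b': 0 ⇒ 24;  out=∅∪out(24)=∅
  fail(28) 'db': from fail(10)=0 chase 'b': 0 ⇒ 24;  out={7}∪out(24)={7}
  fail(3) 'ebd': from fail(2)=24 chase 'd': 24→0 ⇒ 10;  out=∅∪out(10)=∅
  fail(8) 'aad': from fail(7)=6 chase 'd': 6→0 ⇒ 10;  out=∅∪out(10)=∅
  fail(12) 'dae': from fail(11)=6 chase 'e': 6→0 ⇒ 1;  out=∅∪out(1)=∅
  fail(18) 'cee': from fail(17)=1 chase 'e': 1→0 ⇒ 1;  out=∅∪out(1)=∅
  fail(22) 'cae': from fail(21)=6 chase 'e': 6→0 ⇒ 1;  out=∅∪out(1)=∅
  fail(26) 'bbb': from fail(25)=24 chase 'b': 24 ⇒ 25;  out=∅∪out(25)=∅
  fail(4) 'ebdd': from fail(3)=10 chase 'd': 10→0 ⇒ 10;  out=∅∪out(10)=∅
  fail(9) 'aadc': from fail(8)=10 chase 'c': 10→0 ⇒ 16;  out={1}∪out(16)={1}
  fail(13) 'daeb': from fail(12)=1 chase 'b': 1 ⇒ 2;  out=∅∪out(2)=∅
  fail(19) 'ceec': from fail(18)=1 chase 'c': 1→0 ⇒ 16;  out={3}∪out(16)={3}
  fail(23) 'caee': from fail(22)=1 chase 'e': 1→0 ⇒ 1;  out={5}∪out(1)={5}
  fail(27) 'bbbc': from fail(26)=25 chase 'c': 25→24→0 ⇒ 16;  out={6}∪out(16)={6}
  fail(5) 'ebddb': from fail(4)=10 chase 'b': 10 ⇒ 28;  out={0}∪out(28)={0,7}
  fail(14) 'daeba': from fail(13)=2 chase 'a': 2→24→0 ⇒ 6;  out=∅∪out(6)=∅
  fail(15) 'daebaa': from fail(14)=6 chase 'a': 6 ⇒ 7;  out={2}∪out(7)={2}

Run:
i=0 'a': node 0→6
i=1 'a': node 6→7
i=2 'b': node 7→24 ·f
i=3 'b': node 24→25
i=4 'c': node 25→16 ·f
i=5 'a': node 16→21
i=6 'c': node 21→16 ·f
i=7 'd': node 16→10 ·f
i=8 'b': node 10→28  → match P7@[7:8]
i=9 'c': node 28→16 ·f
i=10 'c': node 16→20  → match P4@[9:10]
i=11 'c': node 20→20 ·f  → match P4@[10:11]
i=12 'b': node 20→24 ·f
i=13 'b': node 24→25
i=14 'b': node 25→26
i=15 'c': node 26→27  → match P6@[12:15]
i=16 'c': node 27→20 ·f  → match P4@[15:16]
i=17 'd': node 20→10 ·f
i=18 'b': node 10→28  → match P7@[17:18]
i=19 'e': node 28→1 ·f
i=20 'd': node 1→10 ·f
i=21 'b': node 10→28  → match P7@[20:21]
i=22 'a': node 28→6 ·f
i=23 'c': node 6→16 ·f
i=24 'd': node 16→10 ·f
i=25 'b': node 10→28  → match P7@[24:25]
i=26 'c': node 28→16 ·f
i=27 'a': node 16→21
i=28 'a': node 21→7 ·f
i=29 'd': node 7→8
i=30 'c': node 8→9  → match P1@[27:30]
i=31 'd': node 9→10 ·f
i=32 'e': node 10→1 ·f
i=33 'b': node 1→2
i=34 'd': node 2→3
i=35 'd': node 3→4
i=36 'b': node 4→5  → match P0@[32:36],P7@[35:36]
i=37 'e': node 5→1 ·f
i=38 'a': node 1→6 ·f
i=39 'a': node 6→7
i=40 'd': node 7→8
i=41 'c': node 8→9  → match P1@[38:41]
i=42 'a': node 9→21 ·f
i=43 'd': node 21→10 ·f
i=44 'd': node 10→10 ·f

All matches (sorted): [[8,7],[10,4],[11,4],[15,6],[16,4],[18,7],[21,7],[25,7],[30,1],[36,0],[36,7],[41,1]]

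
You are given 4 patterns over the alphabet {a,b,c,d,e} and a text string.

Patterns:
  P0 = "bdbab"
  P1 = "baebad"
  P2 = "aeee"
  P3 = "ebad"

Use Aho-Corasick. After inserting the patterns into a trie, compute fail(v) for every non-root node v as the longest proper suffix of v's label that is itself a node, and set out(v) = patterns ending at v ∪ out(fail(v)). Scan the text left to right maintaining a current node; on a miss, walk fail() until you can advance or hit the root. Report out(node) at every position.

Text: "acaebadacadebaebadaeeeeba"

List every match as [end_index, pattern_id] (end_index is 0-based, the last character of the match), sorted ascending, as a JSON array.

Construct AC machine:
Trie nodes:
  n0 'ε': a→11 b→1 e→15
  n1 'b': a→6 d→2
  n2 'bd': b→3
  n3 'bdb': a→4
  n4 'bdba': b→5
  n5 'bdbab': ·  ←P0
  n6 'ba': e→7
  n7 'bae': b→8
  n8 'baeb': a→9
  n9 'baeba': d→10
  n10 'baebad': ·  ←P1
  n11 'a': e→12
  n12 'ae': e→13
  n13 'aee': e→14
  n14 'aeee': ·  ←P2
  n15 'e': b→16
  n16 'eb': a→17
  n17 'eba': d→18
  n18 'ebad': ·  ←P3

Failure links (BFS by depth):
  n1('b'): parent n0 fail=0; on 'b' 0 → fail=0;  out ∅∪∅=∅
  n11('a'): parent n0 fail=0; on 'a' 0 → fail=0;  out ∅∪∅=∅
  n15('e'): parent n0 fail=0; on 'e' 0 → fail=0;  out ∅∪∅=∅
  n2('bd'): parent n1 fail=0; on 'd' 0 → fail=0;  out ∅∪∅=∅
  n6('ba'): parent n1 fail=0; on 'a' 0 → fail=11;  out ∅∪∅=∅
  n12('ae'): parent n11 fail=0; on 'e' 0 → fail=15;  out ∅∪∅=∅
  n16('eb'): parent n15 fail=0; on 'b' 0 → fail=1;  out ∅∪∅=∅
  n3('bdb'): parent n2 fail=0; on 'b' 0 → fail=1;  out ∅∪∅=∅
  n7('bae'): parent n6 fail=11; on 'e' 11 → fail=12;  out ∅∪∅=∅
  n13('aee'): parent n12 fail=15; on 'e' 15→0 → fail=15;  out ∅∪∅=∅
  n17('eba'): parent n16 fail=1; on 'a' 1 → fail=6;  out ∅∪∅=∅
  n4('bdba'): parent n3 fail=1; on 'a' 1 → fail=6;  out ∅∪∅=∅
  n8('baeb'): parent n7 fail=12; on 'b' 12→15 → fail=16;  out ∅∪∅=∅
  n14('aeee'): parent n13 fail=15; on 'e' 15→0 → fail=15;  out {2}∪∅={2}
  n18('ebad'): parent n17 fail=6; on 'd' 6→11→0 → fail=0;  out {3}∪∅={3}
  n5('bdbab'): parent n4 fail=6; on 'b' 6→11→0 → fail=1;  out {0}∪∅={0}
  n9('baeba'): parent n8 fail=16; on 'a' 16 → fail=17;  out ∅∪∅=∅
  n10('baebad'): parent n9 fail=17; on 'd' 17 → fail=18;  out {1}∪{3}={1,3}

Run:
i=0 'a': node 0→11
i=1 'c': node 11→0 ·f
i=2 'a': node 0→11
i=3 'e': node 11→12
i=4 'b': node 12→16 ·f
i=5 'a': node 16→17
i=6 'd': node 17→18  ** P3@[3:6]
i=7 'a': node 18→11 ·f
i=8 'c': node 11→0 ·f
i=9 'a': node 0→11
i=10 'd': node 11→0 ·f
i=11 'e': node 0→15
i=12 'b': node 15→16
i=13 'a': node 16→17
i=14 'e': node 17→7 ·f
i=15 'b': node 7→8
i=16 'a': node 8→9
i=17 'd': node 9→10  ** P1@[12:17],P3@[14:17]
i=18 'a': node 10→11 ·f
i=19 'e': node 11→12
i=20 'e': node 12→13
i=21 'e': node 13→14  ** P2@[18:21]
i=22 'e': node 14→15 ·f
i=23 'b': node 15→16
i=24 'a': node 16→17

Matches: [[6,3],[17,1],[17,3],[21,2]]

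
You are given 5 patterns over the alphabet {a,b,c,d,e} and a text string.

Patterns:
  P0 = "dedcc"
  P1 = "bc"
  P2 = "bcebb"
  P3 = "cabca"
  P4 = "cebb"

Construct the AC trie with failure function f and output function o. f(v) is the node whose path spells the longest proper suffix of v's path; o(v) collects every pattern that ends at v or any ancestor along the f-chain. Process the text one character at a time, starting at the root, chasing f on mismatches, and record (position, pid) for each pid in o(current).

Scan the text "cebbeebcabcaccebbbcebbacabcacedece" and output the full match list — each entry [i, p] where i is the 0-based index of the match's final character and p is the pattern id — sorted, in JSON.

Construct AC machine:
Trie nodes:
  n0 'ε': b→6 c→11 d→1
  n1 'd': e→2
  n2 'de': d→3
  n3 'ded': c→4
  n4 'dedc': c→5
  n5 'dedcc': ·  [P0 ends]
  n6 'b': c→7
  n7 'bc': e→8  [P1 ends]
  n8 'bce': b→9
  n9 'bceb': b→10
  n10 'bcebb': ·  [P2 ends]
  n11 'c': a→12 e→16
  n12 'ca': b→13
  n13 'cab': c→14
  n14 'cabc': a→15
  n15 'cabca': ·  [P3 ends]
  n16 'ce': b→17
  n17 'ceb': b→18
  n18 'cebb': ·  [P4 ends]

Failure links (BFS by depth):
  n1('d'): parent n0 fail=0; on 'd' 0 → fail=0;  out ∅∪∅=∅
  n6('b'): parent n0 fail=0; on 'b' 0 → fail=0;  out ∅∪∅=∅
  n11('c'): parent n0 fail=0; on 'c' 0 → fail=0;  out ∅∪∅=∅
  n2('de'): parent n1 fail=0; on 'e' 0 → fail=0;  out ∅∪∅=∅
  n7('bc'): parent n6 fail=0; on 'c' 0 → fail=11;  out {1}∪∅={1}
  n12('ca'): parent n11 fail=0; on 'a' 0 → fail=0;  out ∅∪∅=∅
  n16('ce'): parent n11 fail=0; on 'e' 0 → fail=0;  out ∅∪∅=∅
  n3('ded'): parent n2 fail=0; on 'd' 0 → fail=1;  out ∅∪∅=∅
  n8('bce'): parent n7 fail=11; on 'e' 11 → fail=16;  out ∅∪∅=∅
  n13('cab'): parent n12 fail=0; on 'b' 0 → fail=6;  out ∅∪∅=∅
  n17('ceb'): parent n16 fail=0; on 'b' 0 → fail=6;  out ∅∪∅=∅
  n4('dedc'): parent n3 fail=1; on 'c' 1→0 → fail=11;  out ∅∪∅=∅
  n9('bceb'): parent n8 fail=16; on 'b' 16 → fail=17;  out ∅∪∅=∅
  n14('cabc'): parent n13 fail=6; on 'c' 6 → fail=7;  out ∅∪{1}={1}
  n18('cebb'): parent n17 fail=6; on 'b' 6→0 → fail=6;  out {4}∪∅={4}
  n5('dedcc'): parent n4 fail=11; on 'c' 11→0 → fail=11;  out {0}∪∅={0}
  n10('bcebb'): parent n9 fail=17; on 'b' 17 → fail=18;  out {2}∪{4}={2,4}
  n15('cabca'): parent n14 fail=7; on 'a' 7→11 → fail=12;  out {3}∪∅={3}

Scan:
i=0 'c': node 0→11
i=1 'e': node 11→16
i=2 'b': node 16→17
i=3 'b': node 17→18  emit P4@[0:3]
i=4 'e': node 18→0 (fail-walked)
i=5 'e': node 0→0
i=6 'b': node 0→6
i=7 'c': node 6→7  emit P1@[6:7]
i=8 'a': node 7→12 (fail-walked)
i=9 'b': node 12→13
i=10 'c': node 13→14  emit P1@[9:10]
i=11 'a': node 14→15  emit P3@[7:11]
i=12 'c': node 15→11 (fail-walked)
i=13 'c': node 11→11 (fail-walked)
i=14 'e': node 11→16
i=15 'b': node 16→17
i=16 'b': node 17→18  emit P4@[13:16]
i=17 'b': node 18→6 (fail-walked)
i=18 'c': node 6→7  emit P1@[17:18]
i=19 'e': node 7→8
i=20 'b': node 8→9
i=21 'b': node 9→10  emit P2@[17:21],P4@[18:21]
i=22 'a': node 10→0 (fail-walked)
i=23 'c': node 0→11
i=24 'a': node 11→12
i=25 'b': node 12→13
i=26 'c': node 13→14  emit P1@[25:26]
i=27 'a': node 14→15  emit P3@[23:27]
i=28 'c': node 15→11 (fail-walked)
i=29 'e': node 11→16
i=30 'd': node 16→1 (fail-walked)
i=31 'e': node 1→2
i=32 'c': node 2→11 (fail-walked)
i=33 'e': node 11→16

Result: [[3,4],[7,1],[10,1],[11,3],[16,4],[18,1],[21,2],[21,4],[26,1],[27,3]]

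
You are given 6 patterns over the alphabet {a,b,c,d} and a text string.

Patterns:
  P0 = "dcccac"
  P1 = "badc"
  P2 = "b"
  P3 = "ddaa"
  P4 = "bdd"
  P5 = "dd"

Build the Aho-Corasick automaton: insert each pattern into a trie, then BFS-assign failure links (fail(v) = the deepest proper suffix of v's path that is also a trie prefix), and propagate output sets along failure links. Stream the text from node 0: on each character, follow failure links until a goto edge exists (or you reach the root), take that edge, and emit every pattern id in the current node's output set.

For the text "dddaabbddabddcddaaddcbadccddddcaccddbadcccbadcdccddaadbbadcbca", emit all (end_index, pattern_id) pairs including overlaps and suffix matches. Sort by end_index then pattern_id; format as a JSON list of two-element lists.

Construct AC machine:
Trie nodes:
  0='ε' goto b→7 d→1
  1='d' goto c→2 d→11
  2='dc' goto c→3
  3='dcc' goto c→4
  4='dccc' goto a→5
  5='dccca' goto c→6
  6='dcccac' goto ·  ←P0
  7='b' goto a→8 d→14  ←P2
  8='ba' goto d→9
  9='bad' goto c→10
  10='badc' goto ·  ←P1
  11='dd' goto a→12  ←P5
  12='dda' goto a→13
  13='ddaa' goto ·  ←P3
  14='bd' goto d→15
  15='bdd' goto ·  ←P4

Failure links (BFS by depth):
  n1('d'): parent n0 fail=0; on 'd' 0 → fail=0;  out ∅∪∅=∅
  n7('b'): parent n0 fail=0; on 'b' 0 → fail=0;  out {2}∪∅={2}
  n2('dc'): parent n1 fail=0; on 'c' 0 → fail=0;  out ∅∪∅=∅
  n8('ba'): parent n7 fail=0; on 'a' 0 → fail=0;  out ∅∪∅=∅
  n11('dd'): parent n1 fail=0; on 'd' 0 → fail=1;  out {5}∪∅={5}
  n14('bd'): parent n7 fail=0; on 'd' 0 → fail=1;  out ∅∪∅=∅
  n3('dcc'): parent n2 fail=0; on 'c' 0 → fail=0;  out ∅∪∅=∅
  n9('bad'): parent n8 fail=0; on 'd' 0 → fail=1;  out ∅∪∅=∅
  n12('dda'): parent n11 fail=1; on 'a' 1→0 → fail=0;  out ∅∪∅=∅
  n15('bdd'): parent n14 fail=1; on 'd' 1 → fail=11;  out {4}∪{5}={4,5}
  n4('dccc'): parent n3 fail=0; on 'c' 0 → fail=0;  out ∅∪∅=∅
  n10('badc'): parent n9 fail=1; on 'c' 1 → fail=2;  out {1}∪∅={1}
  n13('ddaa'): parent n12 fail=0; on 'a' 0 → fail=0;  out {3}∪∅={3}
  n5('dccca'): parent n4 fail=0; on 'a' 0 → fail=0;  out ∅∪∅=∅
  n6('dcccac'): parent n5 fail=0; on 'c' 0 → fail=0;  out {0}∪∅={0}

Run:
i=0 'd': node 0→1
i=1 'd': node 1→11  → match P5@[0:1]
i=2 'd': node 11→11 (fail-walked)  → match P5@[1:2]
i=3 'a': node 11→12
i=4 'a': node 12→13  → match P3@[1:4]
i=5 'b': node 13→7 (fail-walked)  → match P2@[5:5]
i=6 'b': node 7→7 (fail-walked)  → match P2@[6:6]
i=7 'd': node 7→14
i=8 'd': node 14→15  → match P4@[6:8],P5@[7:8]
i=9 'a': node 15→12 (fail-walked)
i=10 'b': node 12→7 (fail-walked)  → match P2@[10:10]
i=11 'd': node 7→14
i=12 'd': node 14→15  → match P4@[10:12],P5@[11:12]
i=13 'c': node 15→2 (fail-walked)
i=14 'd': node 2→1 (fail-walked)
i=15 'd': node 1→11  → match P5@[14:15]
i=16 'a': node 11→12
i=17 'a': node 12→13  → match P3@[14:17]
i=18 'd': node 13→1 (fail-walked)
i=19 'd': node 1→11  → match P5@[18:19]
i=20 'c': node 11→2 (fail-walked)
i=21 'b': node 2→7 (fail-walked)  → match P2@[21:21]
i=22 'a': node 7→8
i=23 'd': node 8→9
i=24 'c': node 9→10  → match P1@[21:24]
i=25 'c': node 10→3 (fail-walked)
i=26 'd': node 3→1 (fail-walked)
i=27 'd': node 1→11  → match P5@[26:27]
i=28 'd': node 11→11 (fail-walked)  → match P5@[27:28]
i=29 'd': node 11→11 (fail-walked)  → match P5@[28:29]
i=30 'c': node 11→2 (fail-walked)
i=31 'a': node 2→0 (fail-walked)
i=32 'c': node 0→0
i=33 'c': node 0→0
i=34 'd': node 0→1
i=35 'd': node 1→11  → match P5@[34:35]
i=36 'b': node 11→7 (fail-walked)  → match P2@[36:36]
i=37 'a': node 7→8
i=38 'd': node 8→9
i=39 'c': node 9→10  → match P1@[36:39]
i=40 'c': node 10→3 (fail-walked)
i=41 'c': node 3→4
i=42 'b': node 4→7 (fail-walked)  → match P2@[42:42]
i=43 'a': node 7→8
i=44 'd': node 8→9
i=45 'c': node 9→10  → match P1@[42:45]
i=46 'd': node 10→1 (fail-walked)
i=47 'c': node 1→2
i=48 'c': node 2→3
i=49 'd': node 3→1 (fail-walked)
i=50 'd': node 1→11  → match P5@[49:50]
i=51 'a': node 11→12
i=52 'a': node 12→13  → match P3@[49:52]
i=53 'd': node 13→1 (fail-walked)
i=54 'b': node 1→7 (fail-walked)  → match P2@[54:54]
i=55 'b': node 7→7 (fail-walked)  → match P2@[55:55]
i=56 'a': node 7→8
i=57 'd': node 8→9
i=58 'c': node 9→10  → match P1@[55:58]
i=59 'b': node 10→7 (fail-walked)  → match P2@[59:59]
i=60 'c': node 7→0 (fail-walked)
i=61 'a': node 0→0

Matches: [[1,5],[2,5],[4,3],[5,2],[6,2],[8,4],[8,5],[10,2],[12,4],[12,5],[15,5],[17,3],[19,5],[21,2],[24,1],[27,5],[28,5],[29,5],[35,5],[36,2],[39,1],[42,2],[45,1],[50,5],[52,3],[54,2],[55,2],[58,1],[59,2]]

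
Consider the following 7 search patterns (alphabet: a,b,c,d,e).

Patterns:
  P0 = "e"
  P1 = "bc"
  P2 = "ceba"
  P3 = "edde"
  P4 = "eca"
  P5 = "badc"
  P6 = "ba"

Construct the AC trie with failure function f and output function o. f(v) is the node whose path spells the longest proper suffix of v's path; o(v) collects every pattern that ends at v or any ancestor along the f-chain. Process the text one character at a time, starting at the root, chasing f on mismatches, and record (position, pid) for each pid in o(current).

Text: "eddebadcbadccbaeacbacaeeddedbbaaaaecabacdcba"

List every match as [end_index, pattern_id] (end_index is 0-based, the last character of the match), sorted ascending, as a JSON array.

Build:
Trie nodes:
  0='ε' goto b→2 c→4 e→1
  1='e' goto c→11 d→8  ←P0
  2='b' goto a→13 c→3
  3='bc' goto ·  ←P1
  4='c' goto e→5
  5='ce' goto b→6
  6='ceb' goto a→7
  7='ceba' goto ·  ←P2
  8='ed' goto d→9
  9='edd' goto e→10
  10='edde' goto ·  ←P3
  11='ec' goto a→12
  12='eca' goto ·  ←P4
  13='ba' goto d→14  ←P6
  14='bad' goto c→15
  15='badc' goto ·  ←P5

BFS fail/out derivation:
  n1('e'): parent n0 fail=0; on 'e' 0 → fail=0;  out {0}∪∅={0}
  n2('b'): parent n0 fail=0; on 'b' 0 → fail=0;  out ∅∪∅=∅
  n4('c'): parent n0 fail=0; on 'c' 0 → fail=0;  out ∅∪∅=∅
  n3('bc'): parent n2 fail=0; on 'c' 0 → fail=4;  out {1}∪∅={1}
  n5('ce'): parent n4 fail=0; on 'e' 0 → fail=1;  out ∅∪{0}={0}
  n8('ed'): parent n1 fail=0; on 'd' 0 → fail=0;  out ∅∪∅=∅
  n11('ec'): parent n1 fail=0; on 'c' 0 → fail=4;  out ∅∪∅=∅
  n13('ba'): parent n2 fail=0; on 'a' 0 → fail=0;  out {6}∪∅={6}
  n6('ceb'): parent n5 fail=1; on 'b' 1→0 → fail=2;  out ∅∪∅=∅
  n9('edd'): parent n8 fail=0; on 'd' 0 → fail=0;  out ∅∪∅=∅
  n12('eca'): parent n11 fail=4; on 'a' 4→0 → fail=0;  out {4}∪∅={4}
  n14('bad'): parent n13 fail=0; on 'd' 0 → fail=0;  out ∅∪∅=∅
  n7('ceba'): parent n6 fail=2; on 'a' 2 → fail=13;  out {2}∪{6}={2,6}
  n10('edde'): parent n9 fail=0; on 'e' 0 → fail=1;  out {3}∪{0}={0,3}
  n15('badc'): parent n14 fail=0; on 'c' 0 → fail=4;  out {5}∪∅={5}

Scan:
[0] read 'e'  n0⇒n1  emit P0@[0:0]
[1] read 'd'  n1⇒n8
[2] read 'd'  n8⇒n9
[3] read 'e'  n9⇒n10  emit P0@[3:3],P3@[0:3]
[4] read 'b'  n10⇒n2 ·f
[5] read 'a'  n2⇒n13  emit P6@[4:5]
[6] read 'd'  n13⇒n14
[7] read 'c'  n14⇒n15  emit P5@[4:7]
[8] read 'b'  n15⇒n2 ·f
[9] read 'a'  n2⇒n13  emit P6@[8:9]
[10] read 'd'  n13⇒n14
[11] read 'c'  n14⇒n15  emit P5@[8:11]
[12] read 'c'  n15⇒n4 ·f
[13] read 'b'  n4⇒n2 ·f
[14] read 'a'  n2⇒n13  emit P6@[13:14]
[15] read 'e'  n13⇒n1 ·f  emit P0@[15:15]
[16] read 'a'  n1⇒n0 ·f
[17] read 'c'  n0⇒n4
[18] read 'b'  n4⇒n2 ·f
[19] read 'a'  n2⇒n13  emit P6@[18:19]
[20] read 'c'  n13⇒n4 ·f
[21] read 'a'  n4⇒n0 ·f
[22] read 'e'  n0⇒n1  emit P0@[22:22]
[23] read 'e'  n1⇒n1 ·f  emit P0@[23:23]
[24] read 'd'  n1⇒n8
[25] read 'd'  n8⇒n9
[26] read 'e'  n9⇒n10  emit P0@[26:26],P3@[23:26]
[27] read 'd'  n10⇒n8 ·f
[28] read 'b'  n8⇒n2 ·f
[29] read 'b'  n2⇒n2 ·f
[30] read 'a'  n2⇒n13  emit P6@[29:30]
[31] read 'a'  n13⇒n0 ·f
[32] read 'a'  n0⇒n0
[33] read 'a'  n0⇒n0
[34] read 'e'  n0⇒n1  emit P0@[34:34]
[35] read 'c'  n1⇒n11
[36] read 'a'  n11⇒n12  emit P4@[34:36]
[37] read 'b'  n12⇒n2 ·f
[38] read 'a'  n2⇒n13  emit P6@[37:38]
[39] read 'c'  n13⇒n4 ·f
[40] read 'd'  n4⇒n0 ·f
[41] read 'c'  n0⇒n4
[42] read 'b'  n4⇒n2 ·f
[43] read 'a'  n2⇒n13  emit P6@[42:43]

Result: [[0,0],[3,0],[3,3],[5,6],[7,5],[9,6],[11,5],[14,6],[15,0],[19,6],[22,0],[23,0],[26,0],[26,3],[30,6],[34,0],[36,4],[38,6],[43,6]]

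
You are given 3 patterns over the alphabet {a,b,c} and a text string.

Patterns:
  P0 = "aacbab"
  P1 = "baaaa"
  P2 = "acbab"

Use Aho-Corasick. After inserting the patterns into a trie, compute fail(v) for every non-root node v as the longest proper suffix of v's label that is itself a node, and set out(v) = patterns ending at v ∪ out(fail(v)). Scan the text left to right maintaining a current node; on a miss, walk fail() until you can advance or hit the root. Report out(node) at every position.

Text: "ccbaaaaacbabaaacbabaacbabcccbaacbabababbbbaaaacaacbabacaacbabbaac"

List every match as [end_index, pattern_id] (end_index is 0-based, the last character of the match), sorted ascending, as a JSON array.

Construct AC machine:
Trie nodes:
  0='ε' goto a→1 b→7
  1='a' goto a→2 c→12
  2='aa' goto c→3
  3='aac' goto b→4
  4='aacb' goto a→5
  5='aacba' goto b→6
  6='aacbab' goto ·  [P0 ends]
  7='b' goto a→8
  8='ba' goto a→9
  9='baa' goto a→10
  10='baaa' goto a→11
  11='baaaa' goto ·  [P1 ends]
  12='ac' goto b→13
  13='acb' goto a→14
  14='acba' goto b→15
  15='acbab' goto ·  [P2 ends]

BFS fail/out derivation:
  fail(1) 'a': from fail(0)=0 chase 'a': 0 ⇒ 0;  out=∅∪out(0)=∅
  fail(7) 'b': from fail(0)=0 chase 'b': 0 ⇒ 0;  out=∅∪out(0)=∅
  fail(2) 'aa': from fail(1)=0 chase 'a': 0 ⇒ 1;  out=∅∪out(1)=∅
  fail(8) 'ba': from fail(7)=0 chase 'a': 0 ⇒ 1;  out=∅∪out(1)=∅
  fail(12) 'ac': from fail(1)=0 chase 'c': 0 ⇒ 0;  out=∅∪out(0)=∅
  fail(3) 'aac': from fail(2)=1 chase 'c': 1 ⇒ 12;  out=∅∪out(12)=∅
  fail(9) 'baa': from fail(8)=1 chase 'a': 1 ⇒ 2;  out=∅∪out(2)=∅
  fail(13) 'acb': from fail(12)=0 chase 'b': 0 ⇒ 7;  out=∅∪out(7)=∅
  fail(4) 'aacb': from fail(3)=12 chase 'b': 12 ⇒ 13;  out=∅∪out(13)=∅
  fail(10) 'baaa': from fail(9)=2 chase 'a': 2→1 ⇒ 2;  out=∅∪out(2)=∅
  fail(14) 'acba': from fail(13)=7 chase 'a': 7 ⇒ 8;  out=∅∪out(8)=∅
  fail(5) 'aacba': from fail(4)=13 chase 'a': 13 ⇒ 14;  out=∅∪out(14)=∅
  fail(11) 'baaaa': from fail(10)=2 chase 'a': 2→1 ⇒ 2;  out={1}∪out(2)={1}
  fail(15) 'acbab': from fail(14)=8 chase 'b': 8→1→0 ⇒ 7;  out={2}∪out(7)={2}
  fail(6) 'aacbab': from fail(5)=14 chase 'b': 14 ⇒ 15;  out={0}∪out(15)={0,2}

Scan:
pos 0 'c': at 0
pos 1 'c': at 0
pos 2 'b': at 7
pos 3 'a': at 8
pos 4 'a': at 9
pos 5 'a': at 10
pos 6 'a': at 11  emit P1@[2:6]
pos 7 'a': at 2 (fail-walked)
pos 8 'c': at 3
pos 9 'b': at 4
pos 10 'a': at 5
pos 11 'b': at 6  emit P0@[6:11],P2@[7:11]
pos 12 'a': at 8 (fail-walked)
pos 13 'a': at 9
pos 14 'a': at 10
pos 15 'c': at 3 (fail-walked)
pos 16 'b': at 4
pos 17 'a': at 5
pos 18 'b': at 6  emit P0@[13:18],P2@[14:18]
pos 19 'a': at 8 (fail-walked)
pos 20 'a': at 9
pos 21 'c': at 3 (fail-walked)
pos 22 'b': at 4
pos 23 'a': at 5
pos 24 'b': at 6  emit P0@[19:24],P2@[20:24]
pos 25 'c': at 0 (fail-walked)
pos 26 'c': at 0
pos 27 'c': at 0
pos 28 'b': at 7
pos 29 'a': at 8
pos 30 'a': at 9
pos 31 'c': at 3 (fail-walked)
pos 32 'b': at 4
pos 33 'a': at 5
pos 34 'b': at 6  emit P0@[29:34],P2@[30:34]
pos 35 'a': at 8 (fail-walked)
pos 36 'b': at 7 (fail-walked)
pos 37 'a': at 8
pos 38 'b': at 7 (fail-walked)
pos 39 'b': at 7 (fail-walked)
pos 40 'b': at 7 (fail-walked)
pos 41 'b': at 7 (fail-walked)
pos 42 'a': at 8
pos 43 'a': at 9
pos 44 'a': at 10
pos 45 'a': at 11  emit P1@[41:45]
pos 46 'c': at 3 (fail-walked)
pos 47 'a': at 1 (fail-walked)
pos 48 'a': at 2
pos 49 'c': at 3
pos 50 'b': at 4
pos 51 'a': at 5
pos 52 'b': at 6  emit P0@[47:52],P2@[48:52]
pos 53 'a': at 8 (fail-walked)
pos 54 'c': at 12 (fail-walked)
pos 55 'a': at 1 (fail-walked)
pos 56 'a': at 2
pos 57 'c': at 3
pos 58 'b': at 4
pos 59 'a': at 5
pos 60 'b': at 6  emit P0@[55:60],P2@[56:60]
pos 61 'b': at 7 (fail-walked)
pos 62 'a': at 8
pos 63 'a': at 9
pos 64 'c': at 3 (fail-walked)

Matches: [[6,1],[11,0],[11,2],[18,0],[18,2],[24,0],[24,2],[34,0],[34,2],[45,1],[52,0],[52,2],[60,0],[60,2]]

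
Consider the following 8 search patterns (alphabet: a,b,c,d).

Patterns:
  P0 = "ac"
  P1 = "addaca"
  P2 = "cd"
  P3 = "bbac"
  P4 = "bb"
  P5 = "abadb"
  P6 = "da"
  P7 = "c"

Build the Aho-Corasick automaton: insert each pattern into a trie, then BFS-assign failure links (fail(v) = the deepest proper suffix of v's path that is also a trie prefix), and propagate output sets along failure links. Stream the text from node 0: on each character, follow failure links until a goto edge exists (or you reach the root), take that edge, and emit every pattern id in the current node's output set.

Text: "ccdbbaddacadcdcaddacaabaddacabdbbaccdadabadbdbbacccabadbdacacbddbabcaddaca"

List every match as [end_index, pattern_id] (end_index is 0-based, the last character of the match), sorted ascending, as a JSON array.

Build automaton:
Trie (insert patterns):
  n0 'ε': a→1 b→10 c→8 d→18
  n1 'a': b→14 c→2 d→3
  n2 'ac': ·  ←P0
  n3 'ad': d→4
  n4 'add': a→5
  n5 'adda': c→6
  n6 'addac': a→7
  n7 'addaca': ·  ←P1
  n8 'c': d→9  ←P7
  n9 'cd': ·  ←P2
  n10 'b': b→11
  n11 'bb': a→12  ←P4
  n12 'bba': c→13
  n13 'bbac': ·  ←P3
  n14 'ab': a→15
  n15 'aba': d→16
  n16 'abad': b→17
  n17 'abadb': ·  ←P5
  n18 'd': a→19
  n19 'da': ·  ←P6

BFS fail/out derivation:
  fail(1) 'a': from fail(0)=0 chase 'a': 0 ⇒ 0;  out=∅∪out(0)=∅
  fail(8) 'c': from fail(0)=0 chase 'c': 0 ⇒ 0;  out={7}∪out(0)={7}
  fail(10) 'b': from fail(0)=0 chase 'b': 0 ⇒ 0;  out=∅∪out(0)=∅
  fail(18) 'd': from fail(0)=0 chase 'd': 0 ⇒ 0;  out=∅∪out(0)=∅
  fail(2) 'ac': from fail(1)=0 chase 'c': 0 ⇒ 8;  out={0}∪out(8)={0,7}
  fail(3) 'ad': from fail(1)=0 chase 'd': 0 ⇒ 18;  out=∅∪out(18)=∅
  fail(9) 'cd': from fail(8)=0 chase 'd': 0 ⇒ 18;  out={2}∪out(18)={2}
  fail(11) 'bb': from fail(10)=0 chase 'b': 0 ⇒ 10;  out={4}∪out(10)={4}
  fail(14) 'ab': from fail(1)=0 chase 'b': 0 ⇒ 10;  out=∅∪out(10)=∅
  fail(19) 'da': from fail(18)=0 chase 'a': 0 ⇒ 1;  out={6}∪out(1)={6}
  fail(4) 'add': from fail(3)=18 chase 'd': 18→0 ⇒ 18;  out=∅∪out(18)=∅
  fail(12) 'bba': from fail(11)=10 chase 'a': 10→0 ⇒ 1;  out=∅∪out(1)=∅
  fail(15) 'aba': from fail(14)=10 chase 'a': 10→0 ⇒ 1;  out=∅∪out(1)=∅
  fail(5) 'adda': from fail(4)=18 chase 'a': 18 ⇒ 19;  out=∅∪out(19)={6}
  fail(13) 'bbac': from fail(12)=1 chase 'c': 1 ⇒ 2;  out={3}∪out(2)={0,3,7}
  fail(16) 'abad': from fail(15)=1 chase 'd': 1 ⇒ 3;  out=∅∪out(3)=∅
  fail(6) 'addac': from fail(5)=19 chase 'c': 19→1 ⇒ 2;  out=∅∪out(2)={0,7}
  fail(17) 'abadb': from fail(16)=3 chase 'b': 3→18→0 ⇒ 10;  out={5}∪out(10)={5}
  fail(7) 'addaca': from fail(6)=2 chase 'a': 2→8→0 ⇒ 1;  out={1}∪out(1)={1}

Run:
i=0 'c': node 0→8  emit P7@[0:0]
i=1 'c': node 8→8 (via fail)  emit P7@[1:1]
i=2 'd': node 8→9  emit P2@[1:2]
i=3 'b': node 9→10 (via fail)
i=4 'b': node 10→11  emit P4@[3:4]
i=5 'a': node 11→12
i=6 'd': node 12→3 (via fail)
i=7 'd': node 3→4
i=8 'a': node 4→5  emit P6@[7:8]
i=9 'c': node 5→6  emit P0@[8:9],P7@[9:9]
i=10 'a': node 6→7  emit P1@[5:10]
i=11 'd': node 7→3 (via fail)
i=12 'c': node 3→8 (via fail)  emit P7@[12:12]
i=13 'd': node 8→9  emit P2@[12:13]
i=14 'c': node 9→8 (via fail)  emit P7@[14:14]
i=15 'a': node 8→1 (via fail)
i=16 'd': node 1→3
i=17 'd': node 3→4
i=18 'a': node 4→5  emit P6@[17:18]
i=19 'c': node 5→6  emit P0@[18:19],P7@[19:19]
i=20 'a': node 6→7  emit P1@[15:20]
i=21 'a': node 7→1 (via fail)
i=22 'b': node 1→14
i=23 'a': node 14→15
i=24 'd': node 15→16
i=25 'd': node 16→4 (via fail)
i=26 'a': node 4→5  emit P6@[25:26]
i=27 'c': node 5→6  emit P0@[26:27],P7@[27:27]
i=28 'a': node 6→7  emit P1@[23:28]
i=29 'b': node 7→14 (via fail)
i=30 'd': node 14→18 (via fail)
i=31 'b': node 18→10 (via fail)
i=32 'b': node 10→11  emit P4@[31:32]
i=33 'a': node 11→12
i=34 'c': node 12→13  emit P0@[33:34],P3@[31:34],P7@[34:34]
i=35 'c': node 13→8 (via fail)  emit P7@[35:35]
i=36 'd': node 8→9  emit P2@[35:36]
i=37 'a': node 9→19 (via fail)  emit P6@[36:37]
i=38 'd': node 19→3 (via fail)
i=39 'a': node 3→19 (via fail)  emit P6@[38:39]
i=40 'b': node 19→14 (via fail)
i=41 'a': node 14→15
i=42 'd': node 15→16
i=43 'b': node 16→17  emit P5@[39:43]
i=44 'd': node 17→18 (via fail)
i=45 'b': node 18→10 (via fail)
i=46 'b': node 10→11  emit P4@[45:46]
i=47 'a': node 11→12
i=48 'c': node 12→13  emit P0@[47:48],P3@[45:48],P7@[48:48]
i=49 'c': node 13→8 (via fail)  emit P7@[49:49]
i=50 'c': node 8→8 (via fail)  emit P7@[50:50]
i=51 'a': node 8→1 (via fail)
i=52 'b': node 1→14
i=53 'a': node 14→15
i=54 'd': node 15→16
i=55 'b': node 16→17  emit P5@[51:55]
i=56 'd': node 17→18 (via fail)
i=57 'a': node 18→19  emit P6@[56:57]
i=58 'c': node 19→2 (via fail)  emit P0@[57:58],P7@[58:58]
i=59 'a': node 2→1 (via fail)
i=60 'c': node 1→2  emit P0@[59:60],P7@[60:60]
i=61 'b': node 2→10 (via fail)
i=62 'd': node 10→18 (via fail)
i=63 'd': node 18→18 (via fail)
i=64 'b': node 18→10 (via fail)
i=65 'a': node 10→1 (via fail)
i=66 'b': node 1→14
i=67 'c': node 14→8 (via fail)  emit P7@[67:67]
i=68 'a': node 8→1 (via fail)
i=69 'd': node 1→3
i=70 'd': node 3→4
i=71 'a': node 4→5  emit P6@[70:71]
i=72 'c': node 5→6  emit P0@[71:72],P7@[72:72]
i=73 'a': node 6→7  emit P1@[68:73]

Result: [[0,7],[1,7],[2,2],[4,4],[8,6],[9,0],[9,7],[10,1],[12,7],[13,2],[14,7],[18,6],[19,0],[19,7],[20,1],[26,6],[27,0],[27,7],[28,1],[32,4],[34,0],[34,3],[34,7],[35,7],[36,2],[37,6],[39,6],[43,5],[46,4],[48,0],[48,3],[48,7],[49,7],[50,7],[55,5],[57,6],[58,0],[58,7],[60,0],[60,7],[67,7],[71,6],[72,0],[72,7],[73,1]]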